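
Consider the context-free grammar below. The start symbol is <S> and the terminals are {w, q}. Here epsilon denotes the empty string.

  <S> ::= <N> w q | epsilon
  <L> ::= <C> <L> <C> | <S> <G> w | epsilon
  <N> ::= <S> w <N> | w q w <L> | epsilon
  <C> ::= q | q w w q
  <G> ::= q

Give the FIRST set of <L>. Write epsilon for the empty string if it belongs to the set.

FIRST(<C>) = {q}
FIRST(<G>) = {q}
FIRST(<S>) = {epsilon, w}  (via <N> w q)
FIRST(<L>) = {epsilon, q, w}  (via <C> <L> <C>, <S> <G> w)
FIRST(<N>) = {epsilon, w}  (via <S> w <N>)

{epsilon, q, w}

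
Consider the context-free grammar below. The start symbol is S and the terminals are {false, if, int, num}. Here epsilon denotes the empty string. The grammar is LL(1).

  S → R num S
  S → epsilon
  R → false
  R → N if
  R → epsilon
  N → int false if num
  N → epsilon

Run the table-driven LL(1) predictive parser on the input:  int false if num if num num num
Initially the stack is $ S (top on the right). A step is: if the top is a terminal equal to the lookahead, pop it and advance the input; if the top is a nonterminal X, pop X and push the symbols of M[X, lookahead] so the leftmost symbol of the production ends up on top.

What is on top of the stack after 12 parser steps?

      Stack                        Input                              Action
   1  $ S                          int false if num if num num num $  expand S → R num S
   2  $ S num R                    int false if num if num num num $  expand R → N if
   3  $ S num if N                 int false if num if num num num $  expand N → int false if num
   4  $ S num if num if false int  int false if num if num num num $  match int
   5  $ S num if num if false      false if num if num num num $      match false
   6  $ S num if num if            if num if num num num $            match if
   7  $ S num if num               num if num num num $               match num
   8  $ S num if                   if num num num $                   match if
   9  $ S num                      num num num $                      match num
  10  $ S                          num num $                          expand S → R num S
  11  $ S num R                    num num $                          expand R → epsilon
  12  $ S num                      num num $                          match num
Stack after step 12: $ S (top = S).

S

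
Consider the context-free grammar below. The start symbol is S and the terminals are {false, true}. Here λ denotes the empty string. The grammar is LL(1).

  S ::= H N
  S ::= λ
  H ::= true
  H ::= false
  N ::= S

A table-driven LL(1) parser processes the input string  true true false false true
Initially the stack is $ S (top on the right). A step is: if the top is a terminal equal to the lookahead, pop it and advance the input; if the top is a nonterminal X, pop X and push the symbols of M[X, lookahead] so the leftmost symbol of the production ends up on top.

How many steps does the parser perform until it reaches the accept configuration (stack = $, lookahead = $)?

21

      Stack      Input                         Action
   1  $ S        true true false false true $  expand S ::= H N
   2  $ N H      true true false false true $  expand H ::= true
   3  $ N true   true true false false true $  match true
   4  $ N        true false false true $       expand N ::= S
   5  $ S        true false false true $       expand S ::= H N
   6  $ N H      true false false true $       expand H ::= true
   7  $ N true   true false false true $       match true
   8  $ N        false false true $            expand N ::= S
   9  $ S        false false true $            expand S ::= H N
  10  $ N H      false false true $            expand H ::= false
  11  $ N false  false false true $            match false
  12  $ N        false true $                  expand N ::= S
  13  $ S        false true $                  expand S ::= H N
  14  $ N H      false true $                  expand H ::= false
  15  $ N false  false true $                  match false
  16  $ N        true $                        expand N ::= S
  17  $ S        true $                        expand S ::= H N
  18  $ N H      true $                        expand H ::= true
  19  $ N true   true $                        match true
  20  $ N        $                             expand N ::= S
  21  $ S        $                             expand S ::= λ
Accept reached after 21 steps.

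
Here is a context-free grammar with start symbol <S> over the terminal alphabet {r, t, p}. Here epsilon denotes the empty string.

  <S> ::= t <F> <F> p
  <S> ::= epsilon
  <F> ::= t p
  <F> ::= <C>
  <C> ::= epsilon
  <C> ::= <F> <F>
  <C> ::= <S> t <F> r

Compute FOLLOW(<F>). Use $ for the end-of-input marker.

{p, r, t}

FIRST(<S>): from <S>::=t <F> <F> p we get {t}; from <S>::=epsilon we get {epsilon}. So FIRST(<S>) = {epsilon, t}.
FIRST(<F>): from <F>::=t p we get {t}; from <F>::=<C> we get {epsilon, t}. So FIRST(<F>) = {epsilon, t}.
FIRST(<C>): from <C>::=epsilon we get {epsilon}; from <C>::=<F> <F> we get {epsilon, t}; from <C>::=<S> t <F> r we get {t}. So FIRST(<C>) = {epsilon, t}.
FOLLOW(<S>) includes $ since <S> is the start symbol.
FOLLOW(<S>): in <C>::=<S> t <F> r, <S> is followed by t <F> r with FIRST {t}. Thus FOLLOW(<S>) = {$, t}.
FOLLOW(<F>): in <S>::=t <F> <F> p (occurrence 1), <F> is followed by <F> p with FIRST {p, t}; in <S>::=t <F> <F> p (occurrence 2), <F> is followed by p with FIRST {p}; in <C>::=<F> <F> (occurrence 1), <F> is followed by <F> with FIRST {epsilon, t}; in <C>::=<F> <F> (occurrence 1), the suffix after <F> is nullable, so FOLLOW(<F>) ⊇ FOLLOW(<C>) = {p, r, t}; in <C>::=<F> <F> (occurrence 2), the suffix after <F> is empty, so FOLLOW(<F>) ⊇ FOLLOW(<C>) = {p, r, t}; in <C>::=<S> t <F> r, <F> is followed by r with FIRST {r}. Thus FOLLOW(<F>) = {p, r, t}.
FOLLOW(<C>): in <F>::=<C>, the suffix after <C> is empty, so FOLLOW(<C>) ⊇ FOLLOW(<F>) = {p, r, t}. Thus FOLLOW(<C>) = {p, r, t}.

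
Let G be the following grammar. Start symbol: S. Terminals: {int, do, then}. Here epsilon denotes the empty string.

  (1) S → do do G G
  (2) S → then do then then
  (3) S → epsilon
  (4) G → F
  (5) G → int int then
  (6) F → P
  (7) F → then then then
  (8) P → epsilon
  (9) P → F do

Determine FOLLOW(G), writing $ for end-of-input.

{$, do, int, then}

FIRST(S) = {epsilon, do, then}
FIRST(G) = {epsilon, do, int, then}  (via F)
FIRST(F) = {epsilon, do, then}  (via P)
FIRST(P) = {epsilon, do, then}  (via F do)
FOLLOW(S) includes $ since S is the start symbol.
FOLLOW(S): S appears on no right-hand side. Thus FOLLOW(S) = {$}.
FOLLOW(G): in S→do do G G (occurrence 1), G is followed by G with FIRST {epsilon, do, int, then}; in S→do do G G (occurrence 1), the suffix after G is nullable, so FOLLOW(G) ⊇ FOLLOW(S) = {$}; in S→do do G G (occurrence 2), the suffix after G is empty, so FOLLOW(G) ⊇ FOLLOW(S) = {$}. Thus FOLLOW(G) = {$, do, int, then}.
FOLLOW(F): in G→F, the suffix after F is empty, so FOLLOW(F) ⊇ FOLLOW(G) = {$, do, int, then}; in P→F do, F is followed by do with FIRST {do}. Thus FOLLOW(F) = {$, do, int, then}.
FOLLOW(P): in F→P, the suffix after P is empty, so FOLLOW(P) ⊇ FOLLOW(F) = {$, do, int, then}. Thus FOLLOW(P) = {$, do, int, then}.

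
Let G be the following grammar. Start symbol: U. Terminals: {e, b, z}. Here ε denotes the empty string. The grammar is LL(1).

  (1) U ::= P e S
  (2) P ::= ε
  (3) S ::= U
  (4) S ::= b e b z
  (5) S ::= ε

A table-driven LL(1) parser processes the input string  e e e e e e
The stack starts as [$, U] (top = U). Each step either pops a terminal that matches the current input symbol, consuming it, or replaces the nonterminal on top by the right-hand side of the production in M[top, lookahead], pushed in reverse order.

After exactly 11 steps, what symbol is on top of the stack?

S

step 1: stack=$ U  input=e e e e e e $  — expand U ::= P e S
step 2: stack=$ S e P  input=e e e e e e $  — expand P ::= ε
step 3: stack=$ S e  input=e e e e e e $  — match e
step 4: stack=$ S  input=e e e e e $  — expand S ::= U
step 5: stack=$ U  input=e e e e e $  — expand U ::= P e S
step 6: stack=$ S e P  input=e e e e e $  — expand P ::= ε
step 7: stack=$ S e  input=e e e e e $  — match e
step 8: stack=$ S  input=e e e e $  — expand S ::= U
step 9: stack=$ U  input=e e e e $  — expand U ::= P e S
step 10: stack=$ S e P  input=e e e e $  — expand P ::= ε
step 11: stack=$ S e  input=e e e e $  — match e
Stack after step 11: $ S (top = S).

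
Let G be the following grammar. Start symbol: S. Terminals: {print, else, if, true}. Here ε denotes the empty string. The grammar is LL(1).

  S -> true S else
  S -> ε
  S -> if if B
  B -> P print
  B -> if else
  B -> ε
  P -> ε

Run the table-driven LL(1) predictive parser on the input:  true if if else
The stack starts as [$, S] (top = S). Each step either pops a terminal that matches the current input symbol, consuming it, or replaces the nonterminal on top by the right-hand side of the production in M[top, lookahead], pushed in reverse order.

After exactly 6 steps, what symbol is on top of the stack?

else

step 1: stack=$ S  input=true if if else $  — expand S -> true S else
step 2: stack=$ else S true  input=true if if else $  — match true
step 3: stack=$ else S  input=if if else $  — expand S -> if if B
step 4: stack=$ else B if if  input=if if else $  — match if
step 5: stack=$ else B if  input=if else $  — match if
step 6: stack=$ else B  input=else $  — expand B -> ε
Stack after step 6: $ else (top = else).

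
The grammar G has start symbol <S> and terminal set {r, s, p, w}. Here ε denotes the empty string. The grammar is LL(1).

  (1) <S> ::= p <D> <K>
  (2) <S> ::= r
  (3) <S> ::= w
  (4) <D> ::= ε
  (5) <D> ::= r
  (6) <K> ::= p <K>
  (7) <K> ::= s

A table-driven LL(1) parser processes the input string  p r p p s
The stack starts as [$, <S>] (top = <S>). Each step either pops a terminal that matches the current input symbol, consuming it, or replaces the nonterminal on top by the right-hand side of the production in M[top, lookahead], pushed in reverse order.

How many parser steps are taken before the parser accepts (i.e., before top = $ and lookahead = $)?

10

      Stack        Input        Action
   1  $ <S>        p r p p s $  expand <S> ::= p <D> <K>
   2  $ <K> <D> p  p r p p s $  match p
   3  $ <K> <D>    r p p s $    expand <D> ::= r
   4  $ <K> r      r p p s $    match r
   5  $ <K>        p p s $      expand <K> ::= p <K>
   6  $ <K> p      p p s $      match p
   7  $ <K>        p s $        expand <K> ::= p <K>
   8  $ <K> p      p s $        match p
   9  $ <K>        s $          expand <K> ::= s
  10  $ s          s $          match s
Accept reached after 10 steps.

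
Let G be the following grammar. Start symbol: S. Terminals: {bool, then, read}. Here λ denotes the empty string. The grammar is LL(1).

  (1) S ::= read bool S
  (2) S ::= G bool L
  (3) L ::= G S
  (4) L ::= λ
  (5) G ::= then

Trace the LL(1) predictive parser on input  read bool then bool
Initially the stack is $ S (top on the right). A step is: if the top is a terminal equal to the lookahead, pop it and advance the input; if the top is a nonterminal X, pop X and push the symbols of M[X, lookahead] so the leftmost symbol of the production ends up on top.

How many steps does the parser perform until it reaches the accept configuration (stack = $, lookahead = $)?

step 1: stack=$ S  input=read bool then bool $  — expand S ::= read bool S
step 2: stack=$ S bool read  input=read bool then bool $  — match read
step 3: stack=$ S bool  input=bool then bool $  — match bool
step 4: stack=$ S  input=then bool $  — expand S ::= G bool L
step 5: stack=$ L bool G  input=then bool $  — expand G ::= then
step 6: stack=$ L bool then  input=then bool $  — match then
step 7: stack=$ L bool  input=bool $  — match bool
step 8: stack=$ L  input=$  — expand L ::= λ
Accept reached after 8 steps.

8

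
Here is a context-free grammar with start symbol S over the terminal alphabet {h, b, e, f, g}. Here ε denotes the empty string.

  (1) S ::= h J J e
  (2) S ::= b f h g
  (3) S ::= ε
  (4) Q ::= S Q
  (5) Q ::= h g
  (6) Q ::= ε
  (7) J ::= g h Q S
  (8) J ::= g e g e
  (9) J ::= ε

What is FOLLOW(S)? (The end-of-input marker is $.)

FIRST(S) = {ε, b, h}
FIRST(J) = {ε, g}
FIRST(Q) = {ε, b, h}  (via S Q)
FOLLOW(S) includes $ since S is the start symbol.
FOLLOW(J): in S::=h J J e (occurrence 1), J is followed by J e with FIRST {e, g}; in S::=h J J e (occurrence 2), J is followed by e with FIRST {e}. Thus FOLLOW(J) = {e, g}.
FOLLOW(Q): in Q::=S Q, the suffix after Q is empty (adds nothing new); in J::=g h Q S, Q is followed by S with FIRST {ε, b, h}; in J::=g h Q S, the suffix after Q is nullable, so FOLLOW(Q) ⊇ FOLLOW(J) = {e, g}. Thus FOLLOW(Q) = {b, e, g, h}.
FOLLOW(S): in Q::=S Q, S is followed by Q with FIRST {ε, b, h}; in Q::=S Q, the suffix after S is nullable, so FOLLOW(S) ⊇ FOLLOW(Q) = {b, e, g, h}; in J::=g h Q S, the suffix after S is empty, so FOLLOW(S) ⊇ FOLLOW(J) = {e, g}. Thus FOLLOW(S) = {$, b, e, g, h}.

{$, b, e, g, h}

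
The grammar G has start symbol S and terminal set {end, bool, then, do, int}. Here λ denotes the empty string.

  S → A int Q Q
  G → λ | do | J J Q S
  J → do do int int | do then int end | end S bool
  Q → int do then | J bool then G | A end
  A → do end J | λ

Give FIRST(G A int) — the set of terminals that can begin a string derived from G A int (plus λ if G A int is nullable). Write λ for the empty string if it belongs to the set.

FIRST(J) = {do, end}
FIRST(A) = {λ, do}
FIRST(S) = {do, int}  (via A int Q Q)
FIRST(G) = {λ, do, end}  (via J J Q S)
FIRST(Q) = {do, end, int}  (via J bool then G, A end)
FIRST(G A int): take FIRST of each symbol in turn, carrying on past any symbol whose FIRST contains λ; result {do, end, int}.

{do, end, int}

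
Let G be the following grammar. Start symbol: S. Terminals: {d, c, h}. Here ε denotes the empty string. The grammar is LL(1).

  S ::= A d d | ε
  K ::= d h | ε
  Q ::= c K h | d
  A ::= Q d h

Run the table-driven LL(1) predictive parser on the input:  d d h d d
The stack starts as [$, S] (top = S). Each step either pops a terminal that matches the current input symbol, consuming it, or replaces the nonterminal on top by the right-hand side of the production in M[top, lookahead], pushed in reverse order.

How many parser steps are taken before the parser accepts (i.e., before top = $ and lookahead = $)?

8

step 1: stack=$ S  input=d d h d d $  — expand S ::= A d d
step 2: stack=$ d d A  input=d d h d d $  — expand A ::= Q d h
step 3: stack=$ d d h d Q  input=d d h d d $  — expand Q ::= d
step 4: stack=$ d d h d d  input=d d h d d $  — match d
step 5: stack=$ d d h d  input=d h d d $  — match d
step 6: stack=$ d d h  input=h d d $  — match h
step 7: stack=$ d d  input=d d $  — match d
step 8: stack=$ d  input=d $  — match d
Accept reached after 8 steps.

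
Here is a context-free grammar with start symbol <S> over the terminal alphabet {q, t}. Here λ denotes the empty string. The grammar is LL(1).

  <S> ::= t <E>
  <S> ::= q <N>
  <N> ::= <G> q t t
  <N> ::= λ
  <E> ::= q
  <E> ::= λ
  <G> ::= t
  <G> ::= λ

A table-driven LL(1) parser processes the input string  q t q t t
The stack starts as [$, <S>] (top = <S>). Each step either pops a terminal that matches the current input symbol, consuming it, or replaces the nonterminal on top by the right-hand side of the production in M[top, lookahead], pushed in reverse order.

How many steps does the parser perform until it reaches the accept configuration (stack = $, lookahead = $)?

     Stack        Input        Action
  1  $ <S>        q t q t t $  expand <S> ::= q <N>
  2  $ <N> q      q t q t t $  match q
  3  $ <N>        t q t t $    expand <N> ::= <G> q t t
  4  $ t t q <G>  t q t t $    expand <G> ::= t
  5  $ t t q t    t q t t $    match t
  6  $ t t q      q t t $      match q
  7  $ t t        t t $        match t
  8  $ t          t $          match t
Accept reached after 8 steps.

8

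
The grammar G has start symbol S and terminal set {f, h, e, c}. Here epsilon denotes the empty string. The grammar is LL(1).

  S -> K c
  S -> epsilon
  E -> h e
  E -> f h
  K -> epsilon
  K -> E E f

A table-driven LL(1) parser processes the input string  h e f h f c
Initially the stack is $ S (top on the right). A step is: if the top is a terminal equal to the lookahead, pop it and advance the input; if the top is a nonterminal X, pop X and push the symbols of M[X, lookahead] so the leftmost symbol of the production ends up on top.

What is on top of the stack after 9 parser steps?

     Stack        Input          Action
  1  $ S          h e f h f c $  expand S -> K c
  2  $ c K        h e f h f c $  expand K -> E E f
  3  $ c f E E    h e f h f c $  expand E -> h e
  4  $ c f E e h  h e f h f c $  match h
  5  $ c f E e    e f h f c $    match e
  6  $ c f E      f h f c $      expand E -> f h
  7  $ c f h f    f h f c $      match f
  8  $ c f h      h f c $        match h
  9  $ c f        f c $          match f
Stack after step 9: $ c (top = c).

c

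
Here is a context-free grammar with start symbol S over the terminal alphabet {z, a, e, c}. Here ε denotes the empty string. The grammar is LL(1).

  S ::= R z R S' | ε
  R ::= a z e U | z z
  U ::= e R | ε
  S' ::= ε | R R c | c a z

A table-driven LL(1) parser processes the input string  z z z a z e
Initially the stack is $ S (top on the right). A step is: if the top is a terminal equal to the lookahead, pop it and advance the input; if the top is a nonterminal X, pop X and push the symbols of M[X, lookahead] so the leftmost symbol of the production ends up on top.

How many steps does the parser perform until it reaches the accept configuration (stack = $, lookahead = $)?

step 1: stack=$ S  input=z z z a z e $  — expand S ::= R z R S'
step 2: stack=$ S' R z R  input=z z z a z e $  — expand R ::= z z
step 3: stack=$ S' R z z z  input=z z z a z e $  — match z
step 4: stack=$ S' R z z  input=z z a z e $  — match z
step 5: stack=$ S' R z  input=z a z e $  — match z
step 6: stack=$ S' R  input=a z e $  — expand R ::= a z e U
step 7: stack=$ S' U e z a  input=a z e $  — match a
step 8: stack=$ S' U e z  input=z e $  — match z
step 9: stack=$ S' U e  input=e $  — match e
step 10: stack=$ S' U  input=$  — expand U ::= ε
step 11: stack=$ S'  input=$  — expand S' ::= ε
Accept reached after 11 steps.

11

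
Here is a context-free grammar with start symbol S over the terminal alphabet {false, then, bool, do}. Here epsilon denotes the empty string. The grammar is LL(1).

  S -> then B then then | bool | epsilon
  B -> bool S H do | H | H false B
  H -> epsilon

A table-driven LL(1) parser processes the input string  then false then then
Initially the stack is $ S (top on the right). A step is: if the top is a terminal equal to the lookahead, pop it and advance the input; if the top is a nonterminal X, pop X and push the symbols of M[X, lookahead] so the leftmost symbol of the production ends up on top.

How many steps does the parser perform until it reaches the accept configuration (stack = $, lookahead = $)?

     Stack                  Input                   Action
  1  $ S                    then false then then $  expand S -> then B then then
  2  $ then then B then     then false then then $  match then
  3  $ then then B          false then then $       expand B -> H false B
  4  $ then then B false H  false then then $       expand H -> epsilon
  5  $ then then B false    false then then $       match false
  6  $ then then B          then then $             expand B -> H
  7  $ then then H          then then $             expand H -> epsilon
  8  $ then then            then then $             match then
  9  $ then                 then $                  match then
Accept reached after 9 steps.

9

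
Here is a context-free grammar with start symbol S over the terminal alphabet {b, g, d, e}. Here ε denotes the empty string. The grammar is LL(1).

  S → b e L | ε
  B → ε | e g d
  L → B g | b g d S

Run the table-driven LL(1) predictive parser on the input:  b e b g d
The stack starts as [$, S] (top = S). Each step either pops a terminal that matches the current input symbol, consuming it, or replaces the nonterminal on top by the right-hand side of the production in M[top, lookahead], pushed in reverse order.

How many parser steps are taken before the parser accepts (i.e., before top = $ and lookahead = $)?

8

     Stack      Input        Action
  1  $ S        b e b g d $  expand S → b e L
  2  $ L e b    b e b g d $  match b
  3  $ L e      e b g d $    match e
  4  $ L        b g d $      expand L → b g d S
  5  $ S d g b  b g d $      match b
  6  $ S d g    g d $        match g
  7  $ S d      d $          match d
  8  $ S        $            expand S → ε
Accept reached after 8 steps.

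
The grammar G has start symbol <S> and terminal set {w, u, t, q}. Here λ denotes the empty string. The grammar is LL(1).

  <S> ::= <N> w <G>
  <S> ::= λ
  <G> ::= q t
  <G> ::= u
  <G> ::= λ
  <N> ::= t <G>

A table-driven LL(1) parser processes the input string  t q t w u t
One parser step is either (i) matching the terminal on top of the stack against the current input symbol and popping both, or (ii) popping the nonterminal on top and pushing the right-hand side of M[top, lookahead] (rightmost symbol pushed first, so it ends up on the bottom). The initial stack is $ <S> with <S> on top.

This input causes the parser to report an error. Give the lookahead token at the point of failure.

      Stack          Input          Action
   1  $ <S>          t q t w u t $  expand <S> ::= <N> w <G>
   2  $ <G> w <N>    t q t w u t $  expand <N> ::= t <G>
   3  $ <G> w <G> t  t q t w u t $  match t
   4  $ <G> w <G>    q t w u t $    expand <G> ::= q t
   5  $ <G> w t q    q t w u t $    match q
   6  $ <G> w t      t w u t $      match t
   7  $ <G> w        w u t $        match w
   8  $ <G>          u t $          expand <G> ::= u
   9  $ u            u t $          match u
  10  $              t $            error: stack empty but input remains

t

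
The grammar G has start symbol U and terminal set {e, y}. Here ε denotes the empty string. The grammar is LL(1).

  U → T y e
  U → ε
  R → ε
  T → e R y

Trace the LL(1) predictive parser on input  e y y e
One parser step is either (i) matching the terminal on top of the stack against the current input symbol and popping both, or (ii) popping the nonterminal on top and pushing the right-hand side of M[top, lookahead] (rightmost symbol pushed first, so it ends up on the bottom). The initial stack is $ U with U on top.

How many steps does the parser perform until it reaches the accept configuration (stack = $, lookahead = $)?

7

     Stack        Input      Action
  1  $ U          e y y e $  expand U → T y e
  2  $ e y T      e y y e $  expand T → e R y
  3  $ e y y R e  e y y e $  match e
  4  $ e y y R    y y e $    expand R → ε
  5  $ e y y      y y e $    match y
  6  $ e y        y e $      match y
  7  $ e          e $        match e
Accept reached after 7 steps.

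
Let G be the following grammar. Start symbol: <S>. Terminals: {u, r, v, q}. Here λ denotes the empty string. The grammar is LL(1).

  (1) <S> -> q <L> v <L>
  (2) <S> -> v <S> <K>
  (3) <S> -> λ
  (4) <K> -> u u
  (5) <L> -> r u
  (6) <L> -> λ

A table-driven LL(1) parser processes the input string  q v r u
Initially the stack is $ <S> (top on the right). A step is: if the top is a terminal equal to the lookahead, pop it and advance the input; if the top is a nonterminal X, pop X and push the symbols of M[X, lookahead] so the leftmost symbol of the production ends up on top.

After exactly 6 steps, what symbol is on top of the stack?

     Stack          Input      Action
  1  $ <S>          q v r u $  expand <S> -> q <L> v <L>
  2  $ <L> v <L> q  q v r u $  match q
  3  $ <L> v <L>    v r u $    expand <L> -> λ
  4  $ <L> v        v r u $    match v
  5  $ <L>          r u $      expand <L> -> r u
  6  $ u r          r u $      match r
Stack after step 6: $ u (top = u).

u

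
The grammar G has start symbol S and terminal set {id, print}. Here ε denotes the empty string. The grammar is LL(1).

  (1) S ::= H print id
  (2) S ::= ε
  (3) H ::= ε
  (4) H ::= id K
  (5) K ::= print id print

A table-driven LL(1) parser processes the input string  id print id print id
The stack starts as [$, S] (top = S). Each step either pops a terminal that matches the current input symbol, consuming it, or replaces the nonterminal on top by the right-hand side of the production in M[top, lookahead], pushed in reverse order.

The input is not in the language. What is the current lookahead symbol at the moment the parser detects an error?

     Stack                      Input                   Action
  1  $ S                        id print id print id $  expand S ::= H print id
  2  $ id print H               id print id print id $  expand H ::= id K
  3  $ id print K id            id print id print id $  match id
  4  $ id print K               print id print id $     expand K ::= print id print
  5  $ id print print id print  print id print id $     match print
  6  $ id print print id        id print id $           match id
  7  $ id print print           print id $              match print
  8  $ id print                 id $                    error: top is terminal print but lookahead is id

id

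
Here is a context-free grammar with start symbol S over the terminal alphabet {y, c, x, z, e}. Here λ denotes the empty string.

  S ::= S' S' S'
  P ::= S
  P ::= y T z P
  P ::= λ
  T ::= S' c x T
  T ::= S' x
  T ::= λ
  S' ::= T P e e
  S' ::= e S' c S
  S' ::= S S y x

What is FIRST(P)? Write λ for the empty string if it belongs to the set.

FIRST(S): from S::=S' S' S' we get {e, y}. So FIRST(S) = {e, y}.
FIRST(P): from P::=S we get {e, y}; from P::=y T z P we get {y}; from P::=λ we get {λ}. So FIRST(P) = {λ, e, y}.
FIRST(T): from T::=S' c x T we get {e, y}; from T::=S' x we get {e, y}; from T::=λ we get {λ}. So FIRST(T) = {λ, e, y}.
FIRST(S'): from S'::=T P e e we get {e, y}; from S'::=e S' c S we get {e}; from S'::=S S y x we get {e, y}. So FIRST(S') = {e, y}.

{λ, e, y}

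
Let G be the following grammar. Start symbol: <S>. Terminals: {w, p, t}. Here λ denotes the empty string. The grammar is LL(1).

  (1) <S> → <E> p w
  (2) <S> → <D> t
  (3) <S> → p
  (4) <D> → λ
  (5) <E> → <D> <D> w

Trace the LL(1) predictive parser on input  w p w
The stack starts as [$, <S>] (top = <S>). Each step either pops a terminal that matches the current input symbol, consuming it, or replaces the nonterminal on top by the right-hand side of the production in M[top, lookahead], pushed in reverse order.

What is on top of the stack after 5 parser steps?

p

step 1: stack=$ <S>  input=w p w $  — expand <S> → <E> p w
step 2: stack=$ w p <E>  input=w p w $  — expand <E> → <D> <D> w
step 3: stack=$ w p w <D> <D>  input=w p w $  — expand <D> → λ
step 4: stack=$ w p w <D>  input=w p w $  — expand <D> → λ
step 5: stack=$ w p w  input=w p w $  — match w
Stack after step 5: $ w p (top = p).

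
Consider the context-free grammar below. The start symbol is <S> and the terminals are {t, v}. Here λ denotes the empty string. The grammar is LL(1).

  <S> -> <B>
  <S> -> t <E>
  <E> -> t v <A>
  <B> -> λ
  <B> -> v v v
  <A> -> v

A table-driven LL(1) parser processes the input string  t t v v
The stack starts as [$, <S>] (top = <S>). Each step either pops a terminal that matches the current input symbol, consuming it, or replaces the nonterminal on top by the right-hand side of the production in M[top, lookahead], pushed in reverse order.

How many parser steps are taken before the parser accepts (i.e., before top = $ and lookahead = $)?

7

     Stack      Input      Action
  1  $ <S>      t t v v $  expand <S> -> t <E>
  2  $ <E> t    t t v v $  match t
  3  $ <E>      t v v $    expand <E> -> t v <A>
  4  $ <A> v t  t v v $    match t
  5  $ <A> v    v v $      match v
  6  $ <A>      v $        expand <A> -> v
  7  $ v        v $        match v
Accept reached after 7 steps.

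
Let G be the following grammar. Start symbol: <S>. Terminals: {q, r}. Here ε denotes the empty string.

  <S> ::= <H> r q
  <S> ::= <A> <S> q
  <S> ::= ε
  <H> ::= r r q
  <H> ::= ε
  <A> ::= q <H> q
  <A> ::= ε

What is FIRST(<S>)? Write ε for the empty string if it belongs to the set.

{ε, q, r}

FIRST(<H>): from <H>::=r r q we get {r}; from <H>::=ε we get {ε}. So FIRST(<H>) = {ε, r}.
FIRST(<A>): from <A>::=q <H> q we get {q}; from <A>::=ε we get {ε}. So FIRST(<A>) = {ε, q}.
FIRST(<S>): from <S>::=<H> r q we get {r}; from <S>::=<A> <S> q we get {q, r}; from <S>::=ε we get {ε}. So FIRST(<S>) = {ε, q, r}.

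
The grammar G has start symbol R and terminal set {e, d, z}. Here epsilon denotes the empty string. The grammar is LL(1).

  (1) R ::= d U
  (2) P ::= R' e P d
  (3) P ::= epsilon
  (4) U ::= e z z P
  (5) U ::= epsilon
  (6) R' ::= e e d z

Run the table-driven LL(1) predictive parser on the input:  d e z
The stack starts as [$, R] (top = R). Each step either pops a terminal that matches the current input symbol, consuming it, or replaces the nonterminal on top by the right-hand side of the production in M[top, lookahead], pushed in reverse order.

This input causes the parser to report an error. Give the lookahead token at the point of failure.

$

step 1: stack=$ R  input=d e z $  — expand R ::= d U
step 2: stack=$ U d  input=d e z $  — match d
step 3: stack=$ U  input=e z $  — expand U ::= e z z P
step 4: stack=$ P z z e  input=e z $  — match e
step 5: stack=$ P z z  input=z $  — match z
step 6: stack=$ P z  input=$  — error: top is terminal z but lookahead is $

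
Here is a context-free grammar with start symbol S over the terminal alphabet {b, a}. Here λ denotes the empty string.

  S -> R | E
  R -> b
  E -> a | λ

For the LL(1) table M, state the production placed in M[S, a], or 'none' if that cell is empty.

FIRST(R): from R->b we get {b}. So FIRST(R) = {b}.
FIRST(E): from E->a we get {a}; from E->λ we get {λ}. So FIRST(E) = {λ, a}.
FIRST(S): from S->R we get {b}; from S->E we get {λ, a}. So FIRST(S) = {λ, a, b}.
FOLLOW(S) includes $ since S is the start symbol.
FOLLOW(S): S appears on no right-hand side. Thus FOLLOW(S) = {$}.
For S -> R: FIRST(R) = {b}, so it goes in M[S, t] for t ∈ {b}.
For S -> E: FIRST(E) = {λ, a}, so it goes in M[S, t] for t ∈ {a}; since λ ∈ FIRST, also for every t ∈ FOLLOW(S) = {$}.

S -> E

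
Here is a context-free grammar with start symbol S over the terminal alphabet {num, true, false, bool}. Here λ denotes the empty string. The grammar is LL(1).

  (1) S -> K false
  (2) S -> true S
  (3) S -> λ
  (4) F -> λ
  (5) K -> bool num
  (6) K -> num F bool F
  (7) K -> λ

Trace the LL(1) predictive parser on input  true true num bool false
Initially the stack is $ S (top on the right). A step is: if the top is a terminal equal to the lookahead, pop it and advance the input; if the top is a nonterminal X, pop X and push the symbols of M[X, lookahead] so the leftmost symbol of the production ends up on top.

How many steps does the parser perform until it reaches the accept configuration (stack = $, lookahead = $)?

11

step 1: stack=$ S  input=true true num bool false $  — expand S -> true S
step 2: stack=$ S true  input=true true num bool false $  — match true
step 3: stack=$ S  input=true num bool false $  — expand S -> true S
step 4: stack=$ S true  input=true num bool false $  — match true
step 5: stack=$ S  input=num bool false $  — expand S -> K false
step 6: stack=$ false K  input=num bool false $  — expand K -> num F bool F
step 7: stack=$ false F bool F num  input=num bool false $  — match num
step 8: stack=$ false F bool F  input=bool false $  — expand F -> λ
step 9: stack=$ false F bool  input=bool false $  — match bool
step 10: stack=$ false F  input=false $  — expand F -> λ
step 11: stack=$ false  input=false $  — match false
Accept reached after 11 steps.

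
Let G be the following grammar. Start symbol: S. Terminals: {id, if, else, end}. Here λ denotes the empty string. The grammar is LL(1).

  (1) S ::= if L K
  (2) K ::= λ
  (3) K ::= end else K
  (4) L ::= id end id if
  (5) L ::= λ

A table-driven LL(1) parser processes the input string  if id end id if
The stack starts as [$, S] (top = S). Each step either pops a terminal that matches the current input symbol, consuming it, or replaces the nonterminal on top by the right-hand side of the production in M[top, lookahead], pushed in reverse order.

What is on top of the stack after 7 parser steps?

step 1: stack=$ S  input=if id end id if $  — expand S ::= if L K
step 2: stack=$ K L if  input=if id end id if $  — match if
step 3: stack=$ K L  input=id end id if $  — expand L ::= id end id if
step 4: stack=$ K if id end id  input=id end id if $  — match id
step 5: stack=$ K if id end  input=end id if $  — match end
step 6: stack=$ K if id  input=id if $  — match id
step 7: stack=$ K if  input=if $  — match if
Stack after step 7: $ K (top = K).

K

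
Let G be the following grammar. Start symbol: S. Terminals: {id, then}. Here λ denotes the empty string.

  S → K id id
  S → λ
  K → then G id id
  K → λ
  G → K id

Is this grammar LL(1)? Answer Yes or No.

FIRST(S) = {λ, id, then}
FIRST(K) = {λ, then}
FIRST(G) = {id, then}
FOLLOW(S) = {$}
FOLLOW(K) = {id}
FOLLOW(G) = {id}
Each cell of M receives at most one production.

Yes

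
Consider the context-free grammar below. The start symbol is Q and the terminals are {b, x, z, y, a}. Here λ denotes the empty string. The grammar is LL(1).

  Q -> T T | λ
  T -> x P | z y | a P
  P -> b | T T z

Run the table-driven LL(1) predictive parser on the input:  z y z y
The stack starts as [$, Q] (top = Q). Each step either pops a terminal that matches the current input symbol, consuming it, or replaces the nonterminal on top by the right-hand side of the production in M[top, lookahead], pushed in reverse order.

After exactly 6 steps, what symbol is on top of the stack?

step 1: stack=$ Q  input=z y z y $  — expand Q -> T T
step 2: stack=$ T T  input=z y z y $  — expand T -> z y
step 3: stack=$ T y z  input=z y z y $  — match z
step 4: stack=$ T y  input=y z y $  — match y
step 5: stack=$ T  input=z y $  — expand T -> z y
step 6: stack=$ y z  input=z y $  — match z
Stack after step 6: $ y (top = y).

y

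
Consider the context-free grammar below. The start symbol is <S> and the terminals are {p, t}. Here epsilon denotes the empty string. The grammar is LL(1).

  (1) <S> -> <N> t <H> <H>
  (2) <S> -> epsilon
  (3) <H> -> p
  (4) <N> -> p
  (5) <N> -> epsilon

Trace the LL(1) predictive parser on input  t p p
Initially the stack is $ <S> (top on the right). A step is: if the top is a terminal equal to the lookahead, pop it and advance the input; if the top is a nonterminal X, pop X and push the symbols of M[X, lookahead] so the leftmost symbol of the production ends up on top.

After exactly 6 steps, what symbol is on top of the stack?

p

     Stack            Input    Action
  1  $ <S>            t p p $  expand <S> -> <N> t <H> <H>
  2  $ <H> <H> t <N>  t p p $  expand <N> -> epsilon
  3  $ <H> <H> t      t p p $  match t
  4  $ <H> <H>        p p $    expand <H> -> p
  5  $ <H> p          p p $    match p
  6  $ <H>            p $      expand <H> -> p
Stack after step 6: $ p (top = p).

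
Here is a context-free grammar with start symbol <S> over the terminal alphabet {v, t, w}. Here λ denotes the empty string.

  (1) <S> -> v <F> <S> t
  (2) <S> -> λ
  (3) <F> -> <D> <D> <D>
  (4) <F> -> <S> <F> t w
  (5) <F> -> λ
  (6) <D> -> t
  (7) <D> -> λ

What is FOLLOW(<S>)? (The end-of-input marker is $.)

FIRST(<S>) = {λ, v}
FIRST(<D>) = {λ, t}
FIRST(<F>) = {λ, t, v}  (via <D> <D> <D>, <S> <F> t w)
FOLLOW(<S>) includes $ since <S> is the start symbol.
FOLLOW(<S>): in <S>->v <F> <S> t, <S> is followed by t with FIRST {t}; in <F>-><S> <F> t w, <S> is followed by <F> t w with FIRST {t, v}. Thus FOLLOW(<S>) = {$, t, v}.
FOLLOW(<F>): in <S>->v <F> <S> t, <F> is followed by <S> t with FIRST {t, v}; in <F>-><S> <F> t w, <F> is followed by t w with FIRST {t}. Thus FOLLOW(<F>) = {t, v}.
FOLLOW(<D>): in <F>-><D> <D> <D> (occurrence 1), <D> is followed by <D> <D> with FIRST {λ, t}; in <F>-><D> <D> <D> (occurrence 1), the suffix after <D> is nullable, so FOLLOW(<D>) ⊇ FOLLOW(<F>) = {t, v}; in <F>-><D> <D> <D> (occurrence 2), <D> is followed by <D> with FIRST {λ, t}; in <F>-><D> <D> <D> (occurrence 2), the suffix after <D> is nullable, so FOLLOW(<D>) ⊇ FOLLOW(<F>) = {t, v}; in <F>-><D> <D> <D> (occurrence 3), the suffix after <D> is empty, so FOLLOW(<D>) ⊇ FOLLOW(<F>) = {t, v}. Thus FOLLOW(<D>) = {t, v}.

{$, t, v}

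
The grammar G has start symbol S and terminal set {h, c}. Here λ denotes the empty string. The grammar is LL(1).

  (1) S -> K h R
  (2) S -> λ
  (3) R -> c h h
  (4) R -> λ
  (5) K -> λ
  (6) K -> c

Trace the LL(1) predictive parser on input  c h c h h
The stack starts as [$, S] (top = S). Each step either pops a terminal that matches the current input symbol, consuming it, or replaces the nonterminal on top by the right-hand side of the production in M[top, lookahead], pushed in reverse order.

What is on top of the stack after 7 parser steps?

h

     Stack    Input        Action
  1  $ S      c h c h h $  expand S -> K h R
  2  $ R h K  c h c h h $  expand K -> c
  3  $ R h c  c h c h h $  match c
  4  $ R h    h c h h $    match h
  5  $ R      c h h $      expand R -> c h h
  6  $ h h c  c h h $      match c
  7  $ h h    h h $        match h
Stack after step 7: $ h (top = h).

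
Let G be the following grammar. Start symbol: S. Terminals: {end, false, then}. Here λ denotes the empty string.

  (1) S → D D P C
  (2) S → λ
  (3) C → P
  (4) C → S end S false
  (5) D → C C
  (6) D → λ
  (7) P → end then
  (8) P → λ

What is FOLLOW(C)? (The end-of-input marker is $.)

FIRST(P) = {λ, end}
FIRST(S) = {λ, end}  (via D D P C)
FIRST(C) = {λ, end}  (via P, S end S false)
FIRST(D) = {λ, end}  (via C C)
FOLLOW(S) includes $ since S is the start symbol.
FOLLOW(S): in C→S end S false (occurrence 1), S is followed by end S false with FIRST {end}; in C→S end S false (occurrence 2), S is followed by false with FIRST {false}. Thus FOLLOW(S) = {$, end, false}.
FOLLOW(D): in S→D D P C (occurrence 1), D is followed by D P C with FIRST {λ, end}; in S→D D P C (occurrence 1), the suffix after D is nullable, so FOLLOW(D) ⊇ FOLLOW(S) = {$, end, false}; in S→D D P C (occurrence 2), D is followed by P C with FIRST {λ, end}; in S→D D P C (occurrence 2), the suffix after D is nullable, so FOLLOW(D) ⊇ FOLLOW(S) = {$, end, false}. Thus FOLLOW(D) = {$, end, false}.
FOLLOW(C): in S→D D P C, the suffix after C is empty, so FOLLOW(C) ⊇ FOLLOW(S) = {$, end, false}; in D→C C (occurrence 1), C is followed by C with FIRST {λ, end}; in D→C C (occurrence 1), the suffix after C is nullable, so FOLLOW(C) ⊇ FOLLOW(D) = {$, end, false}; in D→C C (occurrence 2), the suffix after C is empty, so FOLLOW(C) ⊇ FOLLOW(D) = {$, end, false}. Thus FOLLOW(C) = {$, end, false}.
FOLLOW(P): in S→D D P C, P is followed by C with FIRST {λ, end}; in S→D D P C, the suffix after P is nullable, so FOLLOW(P) ⊇ FOLLOW(S) = {$, end, false}; in C→P, the suffix after P is empty, so FOLLOW(P) ⊇ FOLLOW(C) = {$, end, false}. Thus FOLLOW(P) = {$, end, false}.

{$, end, false}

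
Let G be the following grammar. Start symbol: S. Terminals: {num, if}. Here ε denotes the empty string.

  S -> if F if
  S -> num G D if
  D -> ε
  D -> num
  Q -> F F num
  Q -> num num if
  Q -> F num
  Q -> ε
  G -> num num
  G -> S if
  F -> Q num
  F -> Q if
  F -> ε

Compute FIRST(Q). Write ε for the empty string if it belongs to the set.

FIRST(S): from S->if F if we get {if}; from S->num G D if we get {num}. So FIRST(S) = {if, num}.
FIRST(D): from D->ε we get {ε}; from D->num we get {num}. So FIRST(D) = {ε, num}.
FIRST(G): from G->num num we get {num}; from G->S if we get {if, num}. So FIRST(G) = {if, num}.
FIRST(Q): from Q->F F num we get {if, num}; from Q->num num if we get {num}; from Q->F num we get {if, num}; from Q->ε we get {ε}. So FIRST(Q) = {ε, if, num}.
FIRST(F): from F->Q num we get {if, num}; from F->Q if we get {if, num}; from F->ε we get {ε}. So FIRST(F) = {ε, if, num}.

{ε, if, num}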